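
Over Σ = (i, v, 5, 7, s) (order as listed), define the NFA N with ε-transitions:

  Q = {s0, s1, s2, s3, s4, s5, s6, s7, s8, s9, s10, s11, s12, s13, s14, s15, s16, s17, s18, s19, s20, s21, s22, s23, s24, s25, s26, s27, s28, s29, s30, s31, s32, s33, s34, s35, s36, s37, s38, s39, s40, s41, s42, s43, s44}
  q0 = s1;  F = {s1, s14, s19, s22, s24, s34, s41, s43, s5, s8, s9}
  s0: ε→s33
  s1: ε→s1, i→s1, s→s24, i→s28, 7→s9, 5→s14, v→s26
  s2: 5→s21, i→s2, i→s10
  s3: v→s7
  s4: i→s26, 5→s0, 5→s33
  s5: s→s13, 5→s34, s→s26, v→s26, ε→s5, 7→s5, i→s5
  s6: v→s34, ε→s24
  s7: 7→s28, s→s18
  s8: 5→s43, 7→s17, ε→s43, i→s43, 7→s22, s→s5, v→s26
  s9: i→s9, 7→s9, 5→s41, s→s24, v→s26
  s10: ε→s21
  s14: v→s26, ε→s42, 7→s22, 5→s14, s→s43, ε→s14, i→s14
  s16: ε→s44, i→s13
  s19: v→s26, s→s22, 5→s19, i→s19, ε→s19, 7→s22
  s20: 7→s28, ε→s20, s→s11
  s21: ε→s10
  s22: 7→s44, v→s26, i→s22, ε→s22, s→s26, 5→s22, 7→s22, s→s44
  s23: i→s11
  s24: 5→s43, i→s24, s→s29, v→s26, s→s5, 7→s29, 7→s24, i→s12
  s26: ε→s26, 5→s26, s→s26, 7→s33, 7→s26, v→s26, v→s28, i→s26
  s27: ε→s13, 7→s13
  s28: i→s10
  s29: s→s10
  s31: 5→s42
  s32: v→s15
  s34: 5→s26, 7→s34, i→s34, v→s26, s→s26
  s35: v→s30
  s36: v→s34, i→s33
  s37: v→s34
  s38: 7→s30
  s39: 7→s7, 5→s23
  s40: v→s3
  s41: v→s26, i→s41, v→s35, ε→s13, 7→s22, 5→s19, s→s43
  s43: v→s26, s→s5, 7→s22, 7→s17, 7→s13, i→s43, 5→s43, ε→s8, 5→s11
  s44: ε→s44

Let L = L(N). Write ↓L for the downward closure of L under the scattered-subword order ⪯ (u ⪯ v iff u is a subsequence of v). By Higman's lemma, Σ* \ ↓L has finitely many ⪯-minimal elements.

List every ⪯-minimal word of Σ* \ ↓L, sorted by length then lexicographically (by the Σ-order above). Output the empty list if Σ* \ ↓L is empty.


min(Σ*\↓L) = [v, 57s, sss, ss55, 755ss].

|Q|=45, |F|=11, |δ|=119 (18 ε).
min D↑ (11 st, q0=0, F={1}): 0:i→0,v→1,5→2,7→3,s→4 1:i→1,v→1,5→1,7→1,s→1 2:i→2,v→1,5→2,7→5,s→6 3:i→3,v→1,5→7,7→3,s→4 4:i→4,v→1,5→6,7→4,s→8 5:i→5,v→1,5→5,7→5,s→1 6:i→6,v→1,5→6,7→5,s→8 7:i→7,v→1,5→9,7→5,s→6 8:i→8,v→1,5→10,7→8,s→1 9:i→9,v→1,5→9,7→5,s→5 10:i→10,v→1,5→1,7→10,s→1.
'v': N↓-sim [25, 7] end={s10,s21,s26,s28,s30,s33,s35} ∉↓L; 1/1 single-dels accept.
'57s': |S_i|=[25, 20, 11, 7] end={s10,s13,s21,s26,s28,s33,s44} — reject; 3/3 del acc.
'sss': |S_i|=[25, 17, 10, 6] end={s10,s13,s21,s26,s28,s33} rej; 3/3 single-dels accept.
'ss55': N↓-sim [25, 17, 10, 6, 5] end={s10,s21,s26,s28,s33} ∉↓L; 4/4 del acc.
'755ss': |S_i|=[25, 22, 18, 15, 10, 7] end={s10,s13,s21,s26,s28,s33,s44} — reject; 5/5 single-dels accept.
5 minimals (antichain).


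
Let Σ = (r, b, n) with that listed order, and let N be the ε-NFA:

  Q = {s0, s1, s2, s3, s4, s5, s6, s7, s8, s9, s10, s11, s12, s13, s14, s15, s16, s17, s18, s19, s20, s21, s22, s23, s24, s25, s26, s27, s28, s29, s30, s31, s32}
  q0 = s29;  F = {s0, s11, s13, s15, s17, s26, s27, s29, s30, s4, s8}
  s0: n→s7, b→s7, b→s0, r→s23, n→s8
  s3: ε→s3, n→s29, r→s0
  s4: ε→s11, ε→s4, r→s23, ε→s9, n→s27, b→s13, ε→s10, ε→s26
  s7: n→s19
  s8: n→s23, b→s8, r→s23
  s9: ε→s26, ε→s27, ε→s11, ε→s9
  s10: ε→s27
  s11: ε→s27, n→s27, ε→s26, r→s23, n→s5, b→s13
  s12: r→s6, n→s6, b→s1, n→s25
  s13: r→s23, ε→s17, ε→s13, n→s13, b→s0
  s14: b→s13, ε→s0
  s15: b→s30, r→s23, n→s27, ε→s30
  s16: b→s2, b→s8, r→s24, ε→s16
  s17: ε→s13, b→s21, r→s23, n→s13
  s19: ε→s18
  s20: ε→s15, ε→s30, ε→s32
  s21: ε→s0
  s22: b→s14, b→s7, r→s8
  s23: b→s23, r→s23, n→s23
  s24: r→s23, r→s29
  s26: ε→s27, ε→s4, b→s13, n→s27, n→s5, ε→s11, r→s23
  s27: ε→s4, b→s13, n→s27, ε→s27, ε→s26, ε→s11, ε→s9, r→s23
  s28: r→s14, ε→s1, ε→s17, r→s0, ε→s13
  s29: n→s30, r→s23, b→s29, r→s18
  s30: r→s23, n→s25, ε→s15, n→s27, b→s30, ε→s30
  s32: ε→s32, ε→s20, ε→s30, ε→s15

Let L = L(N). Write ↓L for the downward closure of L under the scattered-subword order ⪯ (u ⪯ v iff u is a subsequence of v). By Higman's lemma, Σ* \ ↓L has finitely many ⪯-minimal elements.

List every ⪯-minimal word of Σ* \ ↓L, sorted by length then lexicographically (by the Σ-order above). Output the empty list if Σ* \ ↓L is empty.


A = [r, nnbbnn].

|Q|=33, |F|=11, |δ|=101 (41 ε).
min D↑ (7 st, q0=0, F={1}): 0:r→1,b→0,n→2 1:r→1,b→1,n→1 2:r→1,b→2,n→3 3:r→1,b→4,n→3 4:r→1,b→5,n→4 5:r→1,b→5,n→6 6:r→1,b→6,n→1.
'r': |S_i|=[20, 2] end={s18,s23} rej; 1/1 single-dels accept.
'nnbbnn': |S_i|=[20, 19, 17, 9, 7, 5, 3] end={s18,s19,s23} — reject; 6/6 deletions ∈↓L.
2 minimals (antichain).


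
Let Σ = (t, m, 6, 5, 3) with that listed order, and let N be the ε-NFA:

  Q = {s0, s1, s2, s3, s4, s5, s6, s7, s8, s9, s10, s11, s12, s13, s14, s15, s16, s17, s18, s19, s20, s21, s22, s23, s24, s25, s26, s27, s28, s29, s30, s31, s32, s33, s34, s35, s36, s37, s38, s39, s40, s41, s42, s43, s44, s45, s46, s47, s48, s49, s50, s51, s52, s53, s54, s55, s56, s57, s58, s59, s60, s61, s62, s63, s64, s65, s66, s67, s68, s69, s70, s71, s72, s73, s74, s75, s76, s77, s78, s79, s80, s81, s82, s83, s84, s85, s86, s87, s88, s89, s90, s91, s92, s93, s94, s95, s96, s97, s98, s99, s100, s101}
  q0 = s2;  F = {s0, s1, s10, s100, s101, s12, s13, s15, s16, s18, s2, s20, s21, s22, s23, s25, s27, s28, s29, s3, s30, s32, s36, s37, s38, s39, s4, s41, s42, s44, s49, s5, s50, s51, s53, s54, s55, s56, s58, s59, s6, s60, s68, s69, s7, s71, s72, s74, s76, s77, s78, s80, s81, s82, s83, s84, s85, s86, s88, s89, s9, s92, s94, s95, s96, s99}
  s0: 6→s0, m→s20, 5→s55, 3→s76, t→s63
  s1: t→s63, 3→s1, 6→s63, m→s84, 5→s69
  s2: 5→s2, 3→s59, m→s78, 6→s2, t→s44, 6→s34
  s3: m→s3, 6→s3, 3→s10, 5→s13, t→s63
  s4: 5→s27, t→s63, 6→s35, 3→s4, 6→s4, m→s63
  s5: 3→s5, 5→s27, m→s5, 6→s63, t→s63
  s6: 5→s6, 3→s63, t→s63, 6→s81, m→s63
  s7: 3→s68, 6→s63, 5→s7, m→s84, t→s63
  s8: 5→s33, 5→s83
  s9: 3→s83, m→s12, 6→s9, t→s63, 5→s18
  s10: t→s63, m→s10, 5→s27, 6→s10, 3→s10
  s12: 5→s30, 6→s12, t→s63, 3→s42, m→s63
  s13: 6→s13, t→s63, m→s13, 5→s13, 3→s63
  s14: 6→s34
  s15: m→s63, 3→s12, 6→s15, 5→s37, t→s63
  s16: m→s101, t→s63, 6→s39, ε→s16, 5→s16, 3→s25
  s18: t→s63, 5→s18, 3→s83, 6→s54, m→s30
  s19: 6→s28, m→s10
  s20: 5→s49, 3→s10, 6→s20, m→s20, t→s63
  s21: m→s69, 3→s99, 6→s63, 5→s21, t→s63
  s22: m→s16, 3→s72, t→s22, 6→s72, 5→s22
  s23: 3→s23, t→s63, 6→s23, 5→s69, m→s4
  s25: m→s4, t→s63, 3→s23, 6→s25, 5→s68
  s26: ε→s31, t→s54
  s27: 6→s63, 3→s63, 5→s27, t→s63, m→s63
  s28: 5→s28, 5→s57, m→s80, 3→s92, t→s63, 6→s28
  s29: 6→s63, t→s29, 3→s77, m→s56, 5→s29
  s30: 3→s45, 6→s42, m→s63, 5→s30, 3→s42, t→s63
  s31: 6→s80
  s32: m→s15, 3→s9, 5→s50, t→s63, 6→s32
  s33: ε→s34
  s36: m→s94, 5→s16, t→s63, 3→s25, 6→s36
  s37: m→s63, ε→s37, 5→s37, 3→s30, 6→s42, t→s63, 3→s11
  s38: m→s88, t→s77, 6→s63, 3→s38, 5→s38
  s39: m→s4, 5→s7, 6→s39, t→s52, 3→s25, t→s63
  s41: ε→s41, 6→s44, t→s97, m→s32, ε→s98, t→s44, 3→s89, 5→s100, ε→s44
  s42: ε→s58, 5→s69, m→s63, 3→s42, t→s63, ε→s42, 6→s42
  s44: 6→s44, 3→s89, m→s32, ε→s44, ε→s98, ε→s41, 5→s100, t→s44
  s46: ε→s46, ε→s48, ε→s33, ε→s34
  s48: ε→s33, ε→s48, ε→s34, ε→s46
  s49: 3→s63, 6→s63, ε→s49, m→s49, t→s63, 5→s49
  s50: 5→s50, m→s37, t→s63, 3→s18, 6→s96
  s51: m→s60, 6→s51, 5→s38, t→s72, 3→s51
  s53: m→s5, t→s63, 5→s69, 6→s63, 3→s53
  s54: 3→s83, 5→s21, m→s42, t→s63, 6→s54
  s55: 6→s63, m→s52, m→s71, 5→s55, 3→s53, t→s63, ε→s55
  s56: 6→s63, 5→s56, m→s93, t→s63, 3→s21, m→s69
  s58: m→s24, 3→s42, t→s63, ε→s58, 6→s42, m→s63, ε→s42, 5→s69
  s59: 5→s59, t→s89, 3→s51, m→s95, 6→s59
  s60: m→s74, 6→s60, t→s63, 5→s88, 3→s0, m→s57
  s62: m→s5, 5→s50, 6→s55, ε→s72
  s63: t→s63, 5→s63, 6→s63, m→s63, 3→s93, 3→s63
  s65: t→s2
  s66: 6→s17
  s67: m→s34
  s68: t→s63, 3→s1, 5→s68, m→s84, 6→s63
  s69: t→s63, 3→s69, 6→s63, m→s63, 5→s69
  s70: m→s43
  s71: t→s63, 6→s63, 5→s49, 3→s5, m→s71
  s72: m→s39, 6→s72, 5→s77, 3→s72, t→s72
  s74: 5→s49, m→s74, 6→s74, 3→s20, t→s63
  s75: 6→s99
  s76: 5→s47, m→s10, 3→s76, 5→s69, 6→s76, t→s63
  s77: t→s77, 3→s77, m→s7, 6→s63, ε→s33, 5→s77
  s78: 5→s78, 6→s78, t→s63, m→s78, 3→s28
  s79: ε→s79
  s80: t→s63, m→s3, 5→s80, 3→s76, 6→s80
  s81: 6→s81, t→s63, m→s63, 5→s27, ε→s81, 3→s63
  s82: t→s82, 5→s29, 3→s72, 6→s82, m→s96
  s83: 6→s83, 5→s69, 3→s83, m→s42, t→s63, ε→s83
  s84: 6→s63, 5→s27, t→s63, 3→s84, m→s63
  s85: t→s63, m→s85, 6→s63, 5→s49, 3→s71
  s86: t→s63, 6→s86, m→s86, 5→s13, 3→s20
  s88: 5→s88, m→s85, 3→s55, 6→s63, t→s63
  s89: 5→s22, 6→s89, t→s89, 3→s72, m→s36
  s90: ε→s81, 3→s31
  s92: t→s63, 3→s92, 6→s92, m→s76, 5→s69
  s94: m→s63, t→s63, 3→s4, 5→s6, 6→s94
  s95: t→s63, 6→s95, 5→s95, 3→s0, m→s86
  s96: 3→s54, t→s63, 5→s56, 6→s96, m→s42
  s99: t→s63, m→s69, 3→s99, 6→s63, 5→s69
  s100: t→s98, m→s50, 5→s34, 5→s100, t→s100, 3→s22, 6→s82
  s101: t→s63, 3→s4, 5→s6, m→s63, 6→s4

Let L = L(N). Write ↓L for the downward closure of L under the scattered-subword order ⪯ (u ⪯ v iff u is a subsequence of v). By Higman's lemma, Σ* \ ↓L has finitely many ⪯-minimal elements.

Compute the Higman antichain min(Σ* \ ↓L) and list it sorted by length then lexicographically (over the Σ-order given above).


|Q|=102, |F|=66, |δ|=396 (30 ε).
min D↑ (65 st, q0=0, F={7}): 0:t→1,m→2,6→0,5→0,3→3 1:t→1,m→4,6→1,5→5,3→6 2:t→7,m→2,6→2,5→2,3→8 3:t→6,m→9,6→3,5→3,3→10 4:t→7,m→11,6→4,5→12,3→13 5:t→5,m→12,6→14,5→5,3→15 6:t→6,m→16,6→6,5→15,3→17 7:t→7,m→7,6→7,5→7,3→7 8:t→7,m→18,6→8,5→8,3→19 9:t→7,m→20,6→9,5→9,3→21 10:t→17,m→22,6→10,5→23,3→10 11:t→7,m→7,6→11,5→24,3→25 12:t→7,m→24,6→26,5→12,3→27 13:t→7,m→25,6→13,5→27,3→28 14:t→14,m→26,6→14,5→29,3→17 15:t→15,m→30,6→17,5→15,3→17 16:t→7,m→31,6→16,5→30,3→32 17:t→17,m→33,6→17,5→34,3→17 18:t→7,m→35,6→18,5→18,3→36 19:t→7,m→36,6→19,5→37,3→19 20:t→7,m→20,6→20,5→38,3→39 21:t→7,m→39,6→21,5→40,3→36 22:t→7,m→41,6→22,5→42,3→21 23:t→34,m→42,6→7,5→23,3→23 24:t→7,m→7,6→43,5→24,3→44 25:t→7,m→7,6→25,5→44,3→43 26:t→7,m→43,6→26,5→45,3→46 27:t→7,m→44,6→46,5→27,3→28 28:t→7,m→43,6→28,5→37,3→28 29:t→29,m→45,6→7,5→29,3→34 30:t→7,m→47,6→33,5→30,3→32 31:t→7,m→7,6→31,5→48,3→49 32:t→7,m→49,6→32,5→50,3→51 33:t→7,m→49,6→33,5→52,3→32 34:t→34,m→52,6→7,5→34,3→34 35:t→7,m→35,6→35,5→38,3→53 36:t→7,m→53,6→36,5→37,3→36 37:t→7,m→7,6→7,5→37,3→37 38:t→7,m→38,6→38,5→38,3→7 39:t→7,m→39,6→39,5→54,3→53 40:t→7,m→55,6→7,5→40,3→56 41:t→7,m→41,6→41,5→54,3→39 42:t→7,m→57,6→7,5→42,3→40 43:t→7,m→7,6→43,5→37,3→43 44:t→7,m→7,6→43,5→44,3→43 45:t→7,m→37,6→7,5→45,3→58 46:t→7,m→43,6→46,5→58,3→28 47:t→7,m→7,6→49,5→48,3→49 48:t→7,m→7,6→59,5→48,3→7 49:t→7,m→7,6→49,5→60,3→49 50:t→7,m→61,6→7,5→50,3→62 51:t→7,m→49,6→51,5→37,3→51 52:t→7,m→61,6→7,5→52,3→50 53:t→7,m→53,6→53,5→60,3→53 54:t→7,m→54,6→7,5→54,3→7 55:t→7,m→55,6→7,5→54,3→63 56:t→7,m→63,6→7,5→37,3→56 57:t→7,m→57,6→7,5→54,3→55 58:t→7,m→37,6→7,5→58,3→64 59:t→7,m→7,6→59,5→60,3→7 60:t→7,m→7,6→7,5→60,3→7 61:t→7,m→7,6→7,5→60,3→61 62:t→7,m→61,6→7,5→37,3→62 63:t→7,m→63,6→7,5→60,3→63 64:t→7,m→37,6→7,5→37,3→64.
'mt': |S_i|=[79, 62, 3] end={s52,s63,s93} — reject; 2/2 deletions ∈↓L.
'tmmm': N↓-sim [79, 52, 39, 20, 3] end={s24,s63,s93} — reject; 4/4 single-dels accept.
'3356': |S_i|=[79, 64, 42, 21, 2] end={s63,s93} rej; 4/4 deletions ∈↓L.
't5656': |S_i|=[79, 52, 42, 30, 15, 2] end={s63,s93} ∉↓L; 5/5 deletions ∈↓L.
'm335m': run [79, 62, 41, 21, 5, 2] end={s63,s93} ∉↓L; 5/5 single-dels accept.
'3mm53': run [79, 64, 46, 23, 7, 2] end={s63,s93} — reject; 5/5 single-dels accept.
6 minimals (antichain).

min(Σ*\↓L) = [mt, tmmm, 3356, t5656, m335m, 3mm53].


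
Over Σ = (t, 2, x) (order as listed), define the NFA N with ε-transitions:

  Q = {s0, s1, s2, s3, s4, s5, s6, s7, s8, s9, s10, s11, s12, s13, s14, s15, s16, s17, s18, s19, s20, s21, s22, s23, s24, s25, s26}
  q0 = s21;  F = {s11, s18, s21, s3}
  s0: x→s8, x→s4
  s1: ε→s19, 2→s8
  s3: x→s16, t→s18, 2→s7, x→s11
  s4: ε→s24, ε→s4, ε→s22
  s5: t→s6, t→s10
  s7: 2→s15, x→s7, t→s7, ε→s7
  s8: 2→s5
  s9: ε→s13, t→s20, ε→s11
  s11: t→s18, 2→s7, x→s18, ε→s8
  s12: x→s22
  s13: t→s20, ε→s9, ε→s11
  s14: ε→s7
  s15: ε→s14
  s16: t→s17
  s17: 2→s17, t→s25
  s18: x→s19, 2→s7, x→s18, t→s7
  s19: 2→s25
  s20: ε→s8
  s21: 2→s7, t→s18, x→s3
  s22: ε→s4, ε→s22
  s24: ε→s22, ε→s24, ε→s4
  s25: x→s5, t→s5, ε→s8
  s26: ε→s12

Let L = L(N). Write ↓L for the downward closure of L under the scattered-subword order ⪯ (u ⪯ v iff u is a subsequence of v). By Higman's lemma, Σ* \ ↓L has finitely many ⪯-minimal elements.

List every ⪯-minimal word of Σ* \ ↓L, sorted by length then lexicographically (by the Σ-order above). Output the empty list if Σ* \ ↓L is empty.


|Q|=27, |F|=4, |δ|=52 (20 ε).
min D↑ (5 st, q0=0, F={2}): 0:t→1,2→2,x→3 1:t→2,2→2,x→1 2:t→2,2→2,x→2 3:t→1,2→2,x→4 4:t→1,2→2,x→1.
'2': N↓-sim [15, 9] end={s10,s14,s15,s17,s25,s5,s6,s7,s8} — reject; 1/1 deletions ∈↓L.
'tt': |S_i|=[15, 11, 8] end={s10,s14,s15,s25,s5,s6,s7,s8} — reject; 2/2 single-dels accept.
'xxxt': N↓-sim [15, 14, 13, 10, 6] end={s10,s14,s15,s5,s6,s7} ∉↓L; 4/4 single-dels accept.
3 obstructions.

min(Σ*\↓L) = [2, tt, xxxt].


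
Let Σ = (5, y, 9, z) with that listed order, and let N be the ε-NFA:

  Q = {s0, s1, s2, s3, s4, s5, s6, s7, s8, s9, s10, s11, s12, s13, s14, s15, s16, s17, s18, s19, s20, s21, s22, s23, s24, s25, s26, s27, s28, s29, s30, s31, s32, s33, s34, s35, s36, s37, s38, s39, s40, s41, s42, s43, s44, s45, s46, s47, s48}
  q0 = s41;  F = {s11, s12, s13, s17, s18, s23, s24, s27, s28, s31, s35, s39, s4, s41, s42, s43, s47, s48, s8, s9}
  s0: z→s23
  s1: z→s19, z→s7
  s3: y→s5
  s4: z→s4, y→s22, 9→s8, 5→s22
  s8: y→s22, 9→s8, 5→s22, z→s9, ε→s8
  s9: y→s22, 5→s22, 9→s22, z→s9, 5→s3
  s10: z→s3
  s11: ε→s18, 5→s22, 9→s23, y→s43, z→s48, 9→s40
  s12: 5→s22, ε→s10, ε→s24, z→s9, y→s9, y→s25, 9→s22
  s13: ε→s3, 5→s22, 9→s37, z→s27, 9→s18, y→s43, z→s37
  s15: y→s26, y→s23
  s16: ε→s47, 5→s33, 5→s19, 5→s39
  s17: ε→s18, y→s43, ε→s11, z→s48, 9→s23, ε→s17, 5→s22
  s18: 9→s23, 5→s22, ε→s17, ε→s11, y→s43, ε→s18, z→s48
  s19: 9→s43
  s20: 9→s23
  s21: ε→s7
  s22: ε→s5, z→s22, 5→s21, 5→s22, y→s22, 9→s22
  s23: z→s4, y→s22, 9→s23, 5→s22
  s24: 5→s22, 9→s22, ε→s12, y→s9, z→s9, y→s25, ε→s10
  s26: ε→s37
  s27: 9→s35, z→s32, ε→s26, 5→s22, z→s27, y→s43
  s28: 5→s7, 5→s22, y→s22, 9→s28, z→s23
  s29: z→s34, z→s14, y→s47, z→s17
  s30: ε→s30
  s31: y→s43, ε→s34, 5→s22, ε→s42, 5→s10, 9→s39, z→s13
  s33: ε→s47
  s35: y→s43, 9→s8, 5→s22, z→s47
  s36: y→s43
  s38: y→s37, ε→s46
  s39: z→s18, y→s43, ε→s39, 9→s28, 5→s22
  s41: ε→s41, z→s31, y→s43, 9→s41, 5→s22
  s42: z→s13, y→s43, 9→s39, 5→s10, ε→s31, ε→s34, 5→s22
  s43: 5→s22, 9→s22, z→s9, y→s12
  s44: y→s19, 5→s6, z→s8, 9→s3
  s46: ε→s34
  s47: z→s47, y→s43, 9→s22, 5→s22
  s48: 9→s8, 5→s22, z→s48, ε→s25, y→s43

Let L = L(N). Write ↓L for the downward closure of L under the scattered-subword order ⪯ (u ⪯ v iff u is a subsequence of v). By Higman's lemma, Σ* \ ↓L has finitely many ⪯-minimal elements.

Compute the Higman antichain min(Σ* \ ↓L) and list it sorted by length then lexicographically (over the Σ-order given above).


|Q|=49, |F|=20, |δ|=146 (29 ε).
min D↑ (17 st, q0=0, F={1}): 0:5→1,y→2,9→0,z→3 1:5→1,y→1,9→1,z→1 2:5→1,y→4,9→1,z→5 3:5→1,y→2,9→6,z→7 4:5→1,y→5,9→1,z→5 5:5→1,y→1,9→1,z→5 6:5→1,y→2,9→8,z→9 7:5→1,y→2,9→9,z→10 8:5→1,y→1,9→8,z→11 9:5→1,y→2,9→11,z→12 10:5→1,y→2,9→13,z→10 11:5→1,y→1,9→11,z→14 12:5→1,y→2,9→15,z→12 13:5→1,y→2,9→15,z→16 14:5→1,y→1,9→15,z→14 15:5→1,y→1,9→15,z→5 16:5→1,y→2,9→1,z→16.
'5': run [32, 6] end={s10,s21,s22,s3,s5,s7} — reject; 1/1 del acc.
'y9': |S_i|=[32, 11, 4] end={s21,s22,s5,s7} ∉↓L; 2/2 del acc.
'yzy': run [32, 11, 6, 4] end={s21,s22,s5,s7} rej; 3/3 del acc.
'yyyy': |S_i|=[32, 11, 10, 7, 4] end={s21,s22,s5,s7} rej; 4/4 del acc.
'z99y': run [32, 31, 24, 11, 4] end={s21,s22,s5,s7} ∉↓L; 4/4 del acc.
'zzz9z9': run [32, 31, 26, 20, 14, 12, 4] end={s21,s22,s5,s7} — reject; 6/6 single-dels accept.
6 words, ⪯-incomp.

A = [5, y9, yzy, yyyy, z99y, zzz9z9].


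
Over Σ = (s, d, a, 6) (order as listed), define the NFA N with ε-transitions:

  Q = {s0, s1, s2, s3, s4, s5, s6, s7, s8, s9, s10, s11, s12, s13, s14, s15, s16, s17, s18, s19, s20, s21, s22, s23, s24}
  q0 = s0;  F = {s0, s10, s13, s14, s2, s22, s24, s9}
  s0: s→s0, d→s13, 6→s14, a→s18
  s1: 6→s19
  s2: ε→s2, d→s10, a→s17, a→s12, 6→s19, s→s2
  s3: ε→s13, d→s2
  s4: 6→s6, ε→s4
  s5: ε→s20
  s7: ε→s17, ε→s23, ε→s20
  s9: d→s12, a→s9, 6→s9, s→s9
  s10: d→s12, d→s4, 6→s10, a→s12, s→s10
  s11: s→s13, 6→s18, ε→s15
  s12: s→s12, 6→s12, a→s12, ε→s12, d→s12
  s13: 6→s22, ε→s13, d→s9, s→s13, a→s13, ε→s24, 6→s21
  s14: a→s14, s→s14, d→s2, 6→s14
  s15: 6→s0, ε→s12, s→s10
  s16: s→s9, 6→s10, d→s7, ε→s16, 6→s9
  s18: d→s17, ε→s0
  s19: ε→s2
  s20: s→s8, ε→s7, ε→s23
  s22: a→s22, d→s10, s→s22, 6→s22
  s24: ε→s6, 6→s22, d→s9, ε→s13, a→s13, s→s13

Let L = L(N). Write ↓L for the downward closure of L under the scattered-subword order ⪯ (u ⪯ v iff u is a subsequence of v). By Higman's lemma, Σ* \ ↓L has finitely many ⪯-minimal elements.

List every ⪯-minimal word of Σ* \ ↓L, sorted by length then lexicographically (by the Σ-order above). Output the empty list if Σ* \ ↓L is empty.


A = [ddd, 6da].

|Q|=25, |F|=8, |δ|=71 (19 ε).
min D↑ (8 st, q0=0, F={6}): 0:s→0,d→1,a→0,6→2 1:s→1,d→3,a→1,6→4 2:s→2,d→5,a→2,6→2 3:s→3,d→6,a→3,6→3 4:s→4,d→7,a→4,6→4 5:s→5,d→7,a→6,6→5 6:s→6,d→6,a→6,6→6 7:s→7,d→6,a→6,6→7 (ε-aug+det+¬).
'ddd': |S_i|=[15, 12, 5, 3] end={s12,s4,s6} — reject; 3/3 deletions ∈↓L.
'6da': N↓-sim [15, 11, 7, 2] end={s12,s17} — reject; 3/3 del acc.
2 words, ⪯-incomp.


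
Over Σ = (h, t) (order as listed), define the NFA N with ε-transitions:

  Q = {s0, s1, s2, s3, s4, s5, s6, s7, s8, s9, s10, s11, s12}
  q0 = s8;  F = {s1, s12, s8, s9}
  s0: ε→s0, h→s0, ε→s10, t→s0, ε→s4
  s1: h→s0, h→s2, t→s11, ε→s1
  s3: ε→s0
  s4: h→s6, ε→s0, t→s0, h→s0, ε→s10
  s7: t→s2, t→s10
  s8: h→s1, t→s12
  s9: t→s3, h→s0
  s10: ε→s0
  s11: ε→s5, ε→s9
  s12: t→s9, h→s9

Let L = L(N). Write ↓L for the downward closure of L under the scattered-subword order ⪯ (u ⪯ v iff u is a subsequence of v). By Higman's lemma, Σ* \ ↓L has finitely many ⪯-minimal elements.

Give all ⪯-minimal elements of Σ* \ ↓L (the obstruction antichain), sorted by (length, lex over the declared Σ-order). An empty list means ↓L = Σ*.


Antichain: [hh, htt, tht, tth, ttt].

|Q|=13, |F|=4, |δ|=26 (10 ε).
min D↑ (5 st, q0=0, F={3}): 0:h→1,t→2 1:h→3,t→4 2:h→4,t→4 3:h→3,t→3 4:h→3,t→3 [Hopcroft].
'hh': N↓-sim [12, 10, 5] end={s0,s10,s2,s4,s6} rej; 2/2 del acc.
'htt': N↓-sim [12, 10, 8, 5] end={s0,s10,s3,s4,s6} rej; 3/3 deletions ∈↓L.
'tht': run [12, 9, 6, 5] end={s0,s10,s3,s4,s6} — reject; 3/3 deletions ∈↓L.
'tth': run [12, 9, 6, 4] end={s0,s10,s4,s6} rej; 3/3 del acc.
'ttt': run [12, 9, 6, 5] end={s0,s10,s3,s4,s6} ∉↓L; 3/3 del acc.
5 words, ⪯-incomp.


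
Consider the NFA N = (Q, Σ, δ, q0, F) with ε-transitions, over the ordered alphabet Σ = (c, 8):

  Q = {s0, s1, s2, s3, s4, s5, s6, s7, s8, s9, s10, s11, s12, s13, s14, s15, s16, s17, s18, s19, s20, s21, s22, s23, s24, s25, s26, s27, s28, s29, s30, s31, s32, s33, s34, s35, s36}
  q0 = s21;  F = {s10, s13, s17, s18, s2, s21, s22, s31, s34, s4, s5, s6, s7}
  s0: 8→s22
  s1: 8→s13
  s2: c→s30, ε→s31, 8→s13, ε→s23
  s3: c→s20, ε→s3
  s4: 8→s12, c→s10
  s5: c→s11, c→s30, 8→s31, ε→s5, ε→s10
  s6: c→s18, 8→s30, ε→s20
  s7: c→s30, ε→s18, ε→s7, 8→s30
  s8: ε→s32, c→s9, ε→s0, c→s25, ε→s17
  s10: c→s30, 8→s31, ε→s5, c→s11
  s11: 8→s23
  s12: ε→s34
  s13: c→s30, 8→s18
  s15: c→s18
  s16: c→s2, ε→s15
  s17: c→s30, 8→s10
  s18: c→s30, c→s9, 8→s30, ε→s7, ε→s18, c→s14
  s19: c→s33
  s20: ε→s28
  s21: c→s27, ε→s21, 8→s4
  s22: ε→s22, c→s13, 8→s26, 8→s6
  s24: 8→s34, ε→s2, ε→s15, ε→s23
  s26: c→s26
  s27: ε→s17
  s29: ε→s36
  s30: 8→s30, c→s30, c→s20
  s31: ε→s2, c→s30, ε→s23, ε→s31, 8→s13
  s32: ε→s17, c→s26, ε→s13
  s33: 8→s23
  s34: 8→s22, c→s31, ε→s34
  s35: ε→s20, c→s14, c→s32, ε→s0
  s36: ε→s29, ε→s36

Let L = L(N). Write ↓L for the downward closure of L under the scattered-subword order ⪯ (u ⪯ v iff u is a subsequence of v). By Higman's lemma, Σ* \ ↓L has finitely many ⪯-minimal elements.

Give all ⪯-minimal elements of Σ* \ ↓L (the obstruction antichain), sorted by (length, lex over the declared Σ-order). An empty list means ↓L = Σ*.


min(Σ*\↓L) = [cc, 88888].

|Q|=37, |F|=13, |δ|=83 (34 ε).
min D↑ (11 st, q0=0, F={3}): 0:c→1,8→2 1:c→3,8→4 2:c→4,8→5 3:c→3,8→3 4:c→3,8→6 5:c→6,8→7 6:c→3,8→8 7:c→8,8→9 8:c→3,8→10 9:c→10,8→3 10:c→3,8→3 [Hopcroft].
'cc': |S_i|=[23, 17, 8] end={s11,s14,s20,s23,s26,s28,s30,s9} ∉↓L; 2/2 del acc.
'88888': N↓-sim [23, 20, 16, 11, 9, 3] end={s20,s28,s30} — reject; 5/5 del acc.
2 obstructions.


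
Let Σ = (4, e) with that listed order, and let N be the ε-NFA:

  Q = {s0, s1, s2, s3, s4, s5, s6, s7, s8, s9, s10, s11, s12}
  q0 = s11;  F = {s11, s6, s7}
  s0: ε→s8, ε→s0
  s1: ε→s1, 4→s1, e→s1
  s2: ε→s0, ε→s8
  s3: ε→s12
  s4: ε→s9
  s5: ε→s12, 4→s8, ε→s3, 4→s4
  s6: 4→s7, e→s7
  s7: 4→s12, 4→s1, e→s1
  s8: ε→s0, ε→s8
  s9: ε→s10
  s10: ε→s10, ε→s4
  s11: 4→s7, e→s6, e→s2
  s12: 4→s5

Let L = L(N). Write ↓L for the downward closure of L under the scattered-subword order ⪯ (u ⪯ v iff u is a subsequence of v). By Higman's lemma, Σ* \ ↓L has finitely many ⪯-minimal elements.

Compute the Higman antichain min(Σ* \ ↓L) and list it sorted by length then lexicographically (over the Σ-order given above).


Antichain: [44, 4e, ee4, eee].

|Q|=13, |F|=3, |δ|=27 (14 ε).
min D↑ (4 st, q0=0, F={3}): 0:4→1,e→2 1:4→3,e→3 2:4→1,e→1 3:4→3,e→3 (ε-aug+det+¬).
'44': |S_i|=[13, 10, 9] end={s0,s1,s10,s12,s3,s4,s5,s8,s9} ∉↓L; 2/2 deletions ∈↓L.
'4e': |S_i|=[13, 10, 1] end={s1} ∉↓L; 2/2 del acc.
'ee4': |S_i|=[13, 12, 10, 9] end={s0,s1,s10,s12,s3,s4,s5,s8,s9} rej; 3/3 single-dels accept.
'eee': run [13, 12, 10, 1] end={s1} rej; 3/3 deletions ∈↓L.
4 words, ⪯-incomp.


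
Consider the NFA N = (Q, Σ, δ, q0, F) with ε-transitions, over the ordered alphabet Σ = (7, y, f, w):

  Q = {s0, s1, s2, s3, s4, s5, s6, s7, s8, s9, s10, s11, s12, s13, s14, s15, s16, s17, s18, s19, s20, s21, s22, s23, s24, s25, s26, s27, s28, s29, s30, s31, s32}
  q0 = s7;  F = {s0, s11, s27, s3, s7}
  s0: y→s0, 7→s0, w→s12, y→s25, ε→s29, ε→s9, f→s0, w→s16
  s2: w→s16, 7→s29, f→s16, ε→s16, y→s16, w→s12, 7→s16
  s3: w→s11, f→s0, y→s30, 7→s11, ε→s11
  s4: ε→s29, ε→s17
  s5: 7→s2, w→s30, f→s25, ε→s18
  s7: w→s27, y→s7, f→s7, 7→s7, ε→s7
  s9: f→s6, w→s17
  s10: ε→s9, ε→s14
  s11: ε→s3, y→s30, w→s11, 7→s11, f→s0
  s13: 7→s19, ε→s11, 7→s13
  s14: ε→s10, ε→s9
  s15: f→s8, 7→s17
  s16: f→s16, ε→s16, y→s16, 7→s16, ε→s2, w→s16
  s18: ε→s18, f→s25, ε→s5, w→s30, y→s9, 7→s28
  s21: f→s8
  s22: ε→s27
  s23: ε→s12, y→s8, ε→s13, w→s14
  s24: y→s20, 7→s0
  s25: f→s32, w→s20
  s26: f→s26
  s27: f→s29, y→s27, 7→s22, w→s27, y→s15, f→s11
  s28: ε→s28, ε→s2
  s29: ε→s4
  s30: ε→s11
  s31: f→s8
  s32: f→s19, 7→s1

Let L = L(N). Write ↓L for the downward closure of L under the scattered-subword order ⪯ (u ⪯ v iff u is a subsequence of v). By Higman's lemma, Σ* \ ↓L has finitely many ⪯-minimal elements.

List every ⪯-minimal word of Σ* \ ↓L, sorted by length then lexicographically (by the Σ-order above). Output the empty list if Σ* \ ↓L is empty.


|Q|=33, |F|=5, |δ|=83 (25 ε).
min D↑ (5 st, q0=0, F={4}): 0:7→0,y→0,f→0,w→1 1:7→1,y→1,f→2,w→1 2:7→2,y→2,f→3,w→2 3:7→3,y→3,f→3,w→4 4:7→4,y→4,f→4,w→4 [Hopcroft].
'wffw': |S_i|=[22, 21, 18, 14, 7] end={s12,s16,s17,s2,s20,s29,s4} — reject; 4/4 del acc.
1 minimals (antichain).

min(Σ*\↓L) = [wffw].


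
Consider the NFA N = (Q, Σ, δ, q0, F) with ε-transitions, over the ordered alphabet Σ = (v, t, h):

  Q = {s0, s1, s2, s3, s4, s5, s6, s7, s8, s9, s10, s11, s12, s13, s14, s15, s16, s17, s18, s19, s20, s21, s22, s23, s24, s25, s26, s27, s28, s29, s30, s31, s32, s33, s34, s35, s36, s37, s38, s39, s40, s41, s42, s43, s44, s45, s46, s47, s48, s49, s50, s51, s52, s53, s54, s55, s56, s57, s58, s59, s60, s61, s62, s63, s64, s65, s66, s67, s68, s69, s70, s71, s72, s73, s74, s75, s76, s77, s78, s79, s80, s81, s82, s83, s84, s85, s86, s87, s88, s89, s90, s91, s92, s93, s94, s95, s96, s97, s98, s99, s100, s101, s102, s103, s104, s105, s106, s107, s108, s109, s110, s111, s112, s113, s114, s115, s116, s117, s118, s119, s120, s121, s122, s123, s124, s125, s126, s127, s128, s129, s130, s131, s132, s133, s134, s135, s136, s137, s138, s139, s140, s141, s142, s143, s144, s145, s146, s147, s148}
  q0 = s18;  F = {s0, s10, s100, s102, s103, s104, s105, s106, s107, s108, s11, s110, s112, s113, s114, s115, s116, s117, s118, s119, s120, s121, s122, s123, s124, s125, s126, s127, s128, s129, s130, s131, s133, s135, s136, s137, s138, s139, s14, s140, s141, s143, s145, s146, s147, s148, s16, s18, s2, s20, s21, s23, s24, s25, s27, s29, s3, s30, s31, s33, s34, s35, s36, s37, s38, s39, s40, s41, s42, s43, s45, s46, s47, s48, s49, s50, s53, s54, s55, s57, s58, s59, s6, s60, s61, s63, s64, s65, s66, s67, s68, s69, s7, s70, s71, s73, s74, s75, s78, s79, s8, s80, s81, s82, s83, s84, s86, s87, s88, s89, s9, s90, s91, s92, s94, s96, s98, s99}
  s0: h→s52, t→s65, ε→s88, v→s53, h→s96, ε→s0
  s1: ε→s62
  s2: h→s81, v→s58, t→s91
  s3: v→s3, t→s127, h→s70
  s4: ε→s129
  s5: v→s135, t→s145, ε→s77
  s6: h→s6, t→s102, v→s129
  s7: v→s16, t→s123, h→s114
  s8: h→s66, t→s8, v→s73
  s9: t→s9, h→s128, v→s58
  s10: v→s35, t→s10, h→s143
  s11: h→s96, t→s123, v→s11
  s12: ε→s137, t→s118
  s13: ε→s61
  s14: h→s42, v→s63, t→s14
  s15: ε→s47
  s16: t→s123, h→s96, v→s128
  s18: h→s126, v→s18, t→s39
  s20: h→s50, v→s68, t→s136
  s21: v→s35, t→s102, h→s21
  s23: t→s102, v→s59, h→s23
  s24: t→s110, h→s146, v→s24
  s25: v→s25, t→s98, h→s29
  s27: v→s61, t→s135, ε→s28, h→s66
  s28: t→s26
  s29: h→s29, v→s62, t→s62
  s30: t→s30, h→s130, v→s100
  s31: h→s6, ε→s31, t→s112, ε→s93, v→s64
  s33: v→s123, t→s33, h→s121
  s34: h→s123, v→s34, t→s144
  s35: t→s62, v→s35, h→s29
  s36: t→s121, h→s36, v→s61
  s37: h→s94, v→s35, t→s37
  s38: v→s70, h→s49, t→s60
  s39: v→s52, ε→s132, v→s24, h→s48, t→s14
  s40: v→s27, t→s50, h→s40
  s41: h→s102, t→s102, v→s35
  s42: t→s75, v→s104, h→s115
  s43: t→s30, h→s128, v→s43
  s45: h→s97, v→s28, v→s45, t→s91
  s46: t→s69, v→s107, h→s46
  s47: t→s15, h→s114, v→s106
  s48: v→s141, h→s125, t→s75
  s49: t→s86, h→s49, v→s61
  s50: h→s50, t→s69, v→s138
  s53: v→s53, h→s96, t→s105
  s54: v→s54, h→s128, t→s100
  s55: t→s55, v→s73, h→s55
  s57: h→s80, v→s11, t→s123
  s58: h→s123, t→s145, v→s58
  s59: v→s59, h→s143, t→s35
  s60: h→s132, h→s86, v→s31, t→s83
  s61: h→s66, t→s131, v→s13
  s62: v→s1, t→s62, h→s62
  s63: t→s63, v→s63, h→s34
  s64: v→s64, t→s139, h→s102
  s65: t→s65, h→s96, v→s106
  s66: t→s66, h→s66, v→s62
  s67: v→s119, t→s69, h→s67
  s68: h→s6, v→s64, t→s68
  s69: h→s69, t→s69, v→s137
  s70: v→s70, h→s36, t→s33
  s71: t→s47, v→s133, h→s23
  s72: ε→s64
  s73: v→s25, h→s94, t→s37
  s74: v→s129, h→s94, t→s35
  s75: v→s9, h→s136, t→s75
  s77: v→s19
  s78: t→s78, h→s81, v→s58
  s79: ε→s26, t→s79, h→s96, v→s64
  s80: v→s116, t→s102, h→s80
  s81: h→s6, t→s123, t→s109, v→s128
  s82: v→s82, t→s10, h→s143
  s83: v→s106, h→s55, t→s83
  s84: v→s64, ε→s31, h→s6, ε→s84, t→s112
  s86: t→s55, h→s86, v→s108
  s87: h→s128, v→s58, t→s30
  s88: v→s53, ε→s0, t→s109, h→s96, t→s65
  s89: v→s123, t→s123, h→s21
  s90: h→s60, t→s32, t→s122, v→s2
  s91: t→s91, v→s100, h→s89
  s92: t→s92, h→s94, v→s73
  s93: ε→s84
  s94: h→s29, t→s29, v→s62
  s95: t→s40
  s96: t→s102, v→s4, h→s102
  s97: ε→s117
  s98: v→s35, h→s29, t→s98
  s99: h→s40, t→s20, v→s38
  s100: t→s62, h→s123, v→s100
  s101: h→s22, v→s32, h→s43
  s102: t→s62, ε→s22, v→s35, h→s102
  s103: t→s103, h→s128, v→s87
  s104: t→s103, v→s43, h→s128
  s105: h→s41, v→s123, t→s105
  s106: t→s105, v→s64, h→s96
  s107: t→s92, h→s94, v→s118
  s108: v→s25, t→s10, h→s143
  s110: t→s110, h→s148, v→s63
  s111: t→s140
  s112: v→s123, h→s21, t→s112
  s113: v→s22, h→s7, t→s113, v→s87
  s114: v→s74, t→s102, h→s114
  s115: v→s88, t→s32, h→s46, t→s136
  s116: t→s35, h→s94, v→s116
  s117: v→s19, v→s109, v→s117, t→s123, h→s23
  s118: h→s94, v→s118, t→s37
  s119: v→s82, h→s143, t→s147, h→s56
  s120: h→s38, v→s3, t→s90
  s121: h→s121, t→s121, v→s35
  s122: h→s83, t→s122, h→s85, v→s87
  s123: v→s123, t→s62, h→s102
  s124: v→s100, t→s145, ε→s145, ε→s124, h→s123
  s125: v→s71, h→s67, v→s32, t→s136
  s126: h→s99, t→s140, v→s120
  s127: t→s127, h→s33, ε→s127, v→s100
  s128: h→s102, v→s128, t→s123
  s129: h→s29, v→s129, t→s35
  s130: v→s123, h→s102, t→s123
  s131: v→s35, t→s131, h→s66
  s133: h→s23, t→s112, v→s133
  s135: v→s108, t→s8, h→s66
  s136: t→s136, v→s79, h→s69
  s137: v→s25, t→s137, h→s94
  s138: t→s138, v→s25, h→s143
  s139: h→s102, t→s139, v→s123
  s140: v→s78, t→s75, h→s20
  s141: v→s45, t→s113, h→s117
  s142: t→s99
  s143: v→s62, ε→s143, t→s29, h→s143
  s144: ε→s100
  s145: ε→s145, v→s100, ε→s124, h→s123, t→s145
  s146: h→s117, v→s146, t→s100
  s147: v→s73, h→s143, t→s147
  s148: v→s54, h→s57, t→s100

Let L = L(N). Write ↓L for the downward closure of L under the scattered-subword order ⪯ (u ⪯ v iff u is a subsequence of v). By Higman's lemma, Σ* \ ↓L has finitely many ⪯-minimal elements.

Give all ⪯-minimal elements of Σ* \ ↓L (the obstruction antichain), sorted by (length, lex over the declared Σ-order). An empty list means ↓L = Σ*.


Antichain: [tvhtt, ttvhht, hvvtvt, htvvht, hhhvhv].

|Q|=149, |F|=118, |δ|=409 (27 ε).
min D↑ (116 st, q0=0, F={47}): 0:v→0,t→1,h→2 1:v→3,t→4,h→5 2:v→6,t→7,h→8 3:v→3,t→9,h→10 4:v→11,t→4,h→12 5:v→13,t→14,h→15 6:v→16,t→17,h→18 7:v→19,t→14,h→20 8:v→18,t→20,h→21 9:v→11,t→9,h→22 10:v→10,t→23,h→24 11:v→11,t→11,h→25 12:v→26,t→14,h→27 13:v→28,t→29,h→24 14:v→30,t→14,h→31 15:v→32,t→31,h→33 16:v→16,t→34,h→35 17:v→36,t→37,h→38 18:v→35,t→38,h→39 19:v→40,t→19,h→41 20:v→42,t→31,h→43 21:v→44,t→43,h→21 22:v→45,t→23,h→46 23:v→23,t→47,h→48 24:v→24,t→48,h→49 25:v→25,t→23,h→48 26:v→50,t→51,h→52 27:v→53,t→31,h→54 28:v→28,t→55,h→24 29:v→56,t→29,h→57 30:v→40,t→30,h→52 31:v→58,t→31,h→59 32:v→60,t→61,h→49 33:v→62,t→59,h→33 34:v→23,t→34,h→63 35:v→35,t→63,h→64 36:v→40,t→55,h→41 37:v→56,t→37,h→65 38:v→66,t→65,h→67 39:v→68,t→67,h→39 40:v→40,t→69,h→48 41:v→52,t→48,h→70 42:v→71,t→42,h→70 43:v→72,t→59,h→43 44:v→68,t→73,h→74 45:v→45,t→23,h→52 46:v→75,t→48,h→76 47:v→47,t→47,h→47 48:v→48,t→47,h→77 49:v→78,t→77,h→49 50:v→50,t→79,h→52 51:v→56,t→51,h→52 52:v→52,t→48,h→77 53:v→80,t→81,h→82 54:v→83,t→59,h→54 55:v→23,t→55,h→84 56:v→40,t→79,h→52 57:v→85,t→48,h→86 58:v→71,t→58,h→82 59:v→87,t→59,h→59 60:v→60,t→88,h→49 61:v→89,t→61,h→86 62:v→90,t→91,h→92 63:v→48,t→63,h→93 64:v→68,t→93,h→64 65:v→89,t→65,h→94 66:v→71,t→88,h→70 67:v→95,t→94,h→67 68:v→68,t→96,h→74 69:v→23,t→69,h→48 70:v→97,t→77,h→70 71:v→71,t→98,h→77 72:v→99,t→72,h→92 73:v→95,t→100,h→74 74:v→47,t→74,h→74 75:v→75,t→48,h→82 76:v→101,t→77,h→76 77:v→102,t→47,h→77 78:v→78,t→102,h→92 79:v→23,t→79,h→103 80:v→80,t→104,h→82 81:v→89,t→81,h→82 82:v→97,t→77,h→77 83:v→105,t→106,h→107 84:v→48,t→48,h→108 85:v→52,t→48,h→82 86:v→109,t→77,h→86 87:v→99,t→87,h→107 88:v→48,t→88,h→108 89:v→71,t→104,h→82 90:v→90,t→110,h→92 91:v→111,t→91,h→92 92:v→47,t→112,h→92 93:v→102,t→93,h→93 94:v→111,t→94,h→94 95:v→99,t→110,h→92 96:v→102,t→96,h→74 97:v→97,t→102,h→112 98:v→48,t→98,h→77 99:v→99,t→113,h→112 100:v→111,t→100,h→74 101:v→101,t→102,h→107 102:v→102,t→47,h→112 103:v→48,t→48,h→77 104:v→48,t→104,h→114 105:v→105,t→115,h→107 106:v→111,t→106,h→107 107:v→47,t→112,h→112 108:v→102,t→77,h→108 109:v→97,t→102,h→107 110:v→102,t→110,h→92 111:v→99,t→115,h→107 112:v→47,t→47,h→112 113:v→102,t→113,h→112 114:v→102,t→77,h→77 115:v→102,t→115,h→107 (ε-aug+det+¬).
'tvhtt': |S_i|=[136, 123, 94, 41, 10, 2] end={s1,s62} — reject; 5/5 deletions ∈↓L.
'ttvhht': run [136, 123, 91, 52, 18, 7, 2] end={s1,s62} — reject; 6/6 deletions ∈↓L.
'hvvtvt': run [136, 130, 112, 73, 32, 8, 2] end={s1,s62} ∉↓L; 6/6 deletions ∈↓L.
'htvvht': |S_i|=[136, 130, 83, 51, 18, 7, 2] end={s1,s62} rej; 6/6 deletions ∈↓L.
'hhhvhv': N↓-sim [136, 130, 99, 56, 35, 7, 2] end={s1,s62} — reject; 6/6 deletions ∈↓L.
5 words, ⪯-incomp.


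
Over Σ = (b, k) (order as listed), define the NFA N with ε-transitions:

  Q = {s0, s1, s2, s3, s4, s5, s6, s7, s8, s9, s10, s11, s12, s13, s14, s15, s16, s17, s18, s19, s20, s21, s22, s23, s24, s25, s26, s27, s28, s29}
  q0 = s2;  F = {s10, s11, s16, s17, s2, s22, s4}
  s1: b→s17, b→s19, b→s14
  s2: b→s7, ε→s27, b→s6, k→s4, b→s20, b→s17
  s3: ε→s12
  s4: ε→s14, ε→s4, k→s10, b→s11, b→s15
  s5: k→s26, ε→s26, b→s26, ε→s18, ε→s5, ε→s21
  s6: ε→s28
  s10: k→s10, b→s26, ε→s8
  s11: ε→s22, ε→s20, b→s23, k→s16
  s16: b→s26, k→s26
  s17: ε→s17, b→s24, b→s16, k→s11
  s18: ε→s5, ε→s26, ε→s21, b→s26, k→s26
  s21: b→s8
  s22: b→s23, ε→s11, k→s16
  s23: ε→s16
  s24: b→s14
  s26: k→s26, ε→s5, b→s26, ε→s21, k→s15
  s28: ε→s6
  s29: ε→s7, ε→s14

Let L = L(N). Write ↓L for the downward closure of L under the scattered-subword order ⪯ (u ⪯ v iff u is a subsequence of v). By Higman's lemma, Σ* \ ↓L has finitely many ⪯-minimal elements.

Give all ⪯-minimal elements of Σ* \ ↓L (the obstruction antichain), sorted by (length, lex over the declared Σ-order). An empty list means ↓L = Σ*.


|Q|=30, |F|=7, |δ|=54 (23 ε).
min D↑ (7 st, q0=0, F={6}): 0:b→1,k→2 1:b→3,k→4 2:b→4,k→5 3:b→6,k→6 4:b→3,k→3 5:b→6,k→5 6:b→6,k→6 [Hopcroft].
'bbb': N↓-sim [21, 17, 10, 7] end={s14,s15,s18,s21,s26,s5,s8} — reject; 3/3 deletions ∈↓L.
'bbk': run [21, 17, 10, 6] end={s15,s18,s21,s26,s5,s8} — reject; 3/3 deletions ∈↓L.
'kkb': |S_i|=[21, 14, 8, 6] end={s15,s18,s21,s26,s5,s8} — reject; 3/3 single-dels accept.
'bkkk': |S_i|=[21, 17, 11, 7, 6] end={s15,s18,s21,s26,s5,s8} ∉↓L; 4/4 deletions ∈↓L.
'kbkk': run [21, 14, 11, 7, 6] end={s15,s18,s21,s26,s5,s8} ∉↓L; 4/4 single-dels accept.
5 minimals (antichain).

Antichain: [bbb, bbk, kkb, bkkk, kbkk].


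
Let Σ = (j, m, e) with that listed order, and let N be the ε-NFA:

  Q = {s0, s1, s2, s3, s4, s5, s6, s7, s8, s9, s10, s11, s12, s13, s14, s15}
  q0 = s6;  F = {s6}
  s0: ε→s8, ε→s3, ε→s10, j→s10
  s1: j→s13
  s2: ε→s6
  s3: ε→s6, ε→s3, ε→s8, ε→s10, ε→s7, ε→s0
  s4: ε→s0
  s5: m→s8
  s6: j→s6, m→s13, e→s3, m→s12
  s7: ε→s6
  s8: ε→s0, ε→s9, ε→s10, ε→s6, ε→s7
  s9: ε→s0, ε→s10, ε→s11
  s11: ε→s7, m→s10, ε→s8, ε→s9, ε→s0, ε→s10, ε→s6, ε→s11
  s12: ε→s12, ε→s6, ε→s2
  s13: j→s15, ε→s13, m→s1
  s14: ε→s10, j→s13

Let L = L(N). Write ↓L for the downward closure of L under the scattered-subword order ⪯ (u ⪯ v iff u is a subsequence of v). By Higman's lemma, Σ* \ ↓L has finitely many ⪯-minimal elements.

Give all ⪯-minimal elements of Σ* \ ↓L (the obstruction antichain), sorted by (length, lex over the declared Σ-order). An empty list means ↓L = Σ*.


Antichain: [].

|Q|=16, |F|=1, |δ|=43 (32 ε).
min D↑ (1 st, q0=0, F={}): 0:j→0,m→0,e→0.
L(D↑) = ∅ ⇒ ↓L = Σ*.


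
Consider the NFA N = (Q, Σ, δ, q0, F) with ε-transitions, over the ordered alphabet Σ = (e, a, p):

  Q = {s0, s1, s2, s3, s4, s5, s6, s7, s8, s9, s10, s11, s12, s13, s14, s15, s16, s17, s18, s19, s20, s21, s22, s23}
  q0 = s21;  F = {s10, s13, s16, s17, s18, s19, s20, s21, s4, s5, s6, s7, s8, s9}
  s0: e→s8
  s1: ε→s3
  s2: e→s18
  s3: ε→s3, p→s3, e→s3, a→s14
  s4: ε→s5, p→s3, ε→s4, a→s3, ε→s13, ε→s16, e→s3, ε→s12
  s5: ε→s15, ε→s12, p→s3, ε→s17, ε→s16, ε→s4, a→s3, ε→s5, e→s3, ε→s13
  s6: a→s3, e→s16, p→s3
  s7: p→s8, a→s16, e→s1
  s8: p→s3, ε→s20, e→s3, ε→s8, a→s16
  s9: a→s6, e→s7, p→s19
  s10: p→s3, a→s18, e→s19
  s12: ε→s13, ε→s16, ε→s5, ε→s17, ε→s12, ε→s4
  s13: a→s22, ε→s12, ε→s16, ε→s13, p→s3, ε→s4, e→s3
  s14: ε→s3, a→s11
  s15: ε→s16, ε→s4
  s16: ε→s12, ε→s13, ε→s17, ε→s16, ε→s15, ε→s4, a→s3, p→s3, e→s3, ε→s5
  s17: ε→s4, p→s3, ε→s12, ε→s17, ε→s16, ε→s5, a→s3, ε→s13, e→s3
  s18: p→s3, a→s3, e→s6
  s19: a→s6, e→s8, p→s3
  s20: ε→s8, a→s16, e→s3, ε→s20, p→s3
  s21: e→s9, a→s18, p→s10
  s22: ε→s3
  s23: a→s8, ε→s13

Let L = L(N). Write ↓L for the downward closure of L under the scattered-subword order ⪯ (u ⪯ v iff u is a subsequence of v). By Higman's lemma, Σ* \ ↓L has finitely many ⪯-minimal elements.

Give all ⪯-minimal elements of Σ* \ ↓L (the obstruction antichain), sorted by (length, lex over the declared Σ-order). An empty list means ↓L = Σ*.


|Q|=24, |F|=14, |δ|=95 (46 ε).
min D↑ (10 st, q0=0, F={7}): 0:e→1,a→2,p→3 1:e→4,a→5,p→6 2:e→5,a→7,p→7 3:e→6,a→2,p→7 4:e→7,a→8,p→9 5:e→8,a→7,p→7 6:e→9,a→5,p→7 7:e→7,a→7,p→7 8:e→7,a→7,p→7 9:e→7,a→8,p→7 (ε-aug+det+¬).
'aa': run [21, 13, 4] end={s11,s14,s22,s3} rej; 2/2 del acc.
'ap': N↓-sim [21, 13, 3] end={s11,s14,s3} — reject; 2/2 deletions ∈↓L.
'pp': N↓-sim [21, 17, 3] end={s11,s14,s3} rej; 2/2 del acc.
'eee': |S_i|=[21, 18, 15, 4] end={s1,s11,s14,s3} — reject; 3/3 single-dels accept.
4 words, ⪯-incomp.

A = [aa, ap, pp, eee].
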